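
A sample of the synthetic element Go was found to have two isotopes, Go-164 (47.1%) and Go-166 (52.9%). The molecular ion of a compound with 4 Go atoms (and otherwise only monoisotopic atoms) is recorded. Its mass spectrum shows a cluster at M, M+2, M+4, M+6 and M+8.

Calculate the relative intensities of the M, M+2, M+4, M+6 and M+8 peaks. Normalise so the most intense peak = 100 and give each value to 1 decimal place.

Expanding (0.471 + 0.529)^4:
P(M) = 0.471^4 = 0.049213
P(M+2) = 4 × 0.471^3 × 0.529^1 = 0.221095
P(M+4) = 6 × 0.471^2 × 0.529^2 = 0.372481
P(M+6) = 4 × 0.471^1 × 0.529^3 = 0.278900
P(M+8) = 0.529^4 = 0.078311
The M+4 peak is largest (0.372481); scaling to 100 gives 13.2 : 59.4 : 100.0 : 74.9 : 21.0.

13.2 : 59.4 : 100.0 : 74.9 : 21.0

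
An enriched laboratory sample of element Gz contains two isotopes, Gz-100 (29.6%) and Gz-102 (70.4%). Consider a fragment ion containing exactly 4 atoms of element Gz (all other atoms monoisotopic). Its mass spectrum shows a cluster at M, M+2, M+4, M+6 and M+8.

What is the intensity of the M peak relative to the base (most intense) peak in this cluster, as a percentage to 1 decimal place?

Binomial terms of (0.296 + 0.704)^4: M 0.0077, M+2 0.0730, M+4 0.2605, M+6 0.4131, M+8 0.2456 → M+6 is the base peak.
P(M+6) = C(4,3) × 0.296^1 × 0.704^3 = 4 × 0.2960 × 0.34891366 = 0.413114 (base)
P(M) = C(4,0) × 0.296^4 × 0.704^0 = 1 × 0.00767656 × 1.0000 = 0.007677
Relative intensity = 0.007677 / 0.413114 × 100 = 1.9

1.9%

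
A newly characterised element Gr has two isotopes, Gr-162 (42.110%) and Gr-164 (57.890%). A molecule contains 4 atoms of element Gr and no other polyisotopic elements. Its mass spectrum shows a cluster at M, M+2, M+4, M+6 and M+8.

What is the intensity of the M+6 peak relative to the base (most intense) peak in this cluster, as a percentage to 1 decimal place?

Binomial terms of (0.42110 + 0.57890)^4: M 0.0314, M+2 0.1729, M+4 0.3566, M+6 0.3268, M+8 0.1123 → M+4 is the base peak.
P(M+4) = C(4,2) × 0.42110^2 × 0.57890^2 = 6 × 0.17732521 × 0.33512521 = 0.356557 (base)
P(M+6) = C(4,3) × 0.42110^1 × 0.57890^3 = 4 × 0.4211 × 0.19400398 = 0.326780
Relative intensity = 0.326780 / 0.356557 × 100 = 91.6

91.6%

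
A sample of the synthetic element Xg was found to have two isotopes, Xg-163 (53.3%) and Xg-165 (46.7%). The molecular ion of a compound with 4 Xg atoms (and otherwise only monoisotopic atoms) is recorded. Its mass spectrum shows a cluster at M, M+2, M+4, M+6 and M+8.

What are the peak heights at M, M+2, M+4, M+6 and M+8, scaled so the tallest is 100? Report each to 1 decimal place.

21.7 : 76.1 : 100.0 : 58.4 : 12.8

Expanding (0.533 + 0.467)^4:
P(M) = 0.533^4 = 0.080707
P(M+2) = 4 × 0.533^3 × 0.467^1 = 0.282852
P(M+4) = 6 × 0.533^2 × 0.467^2 = 0.371740
P(M+6) = 4 × 0.533^1 × 0.467^3 = 0.217139
P(M+8) = 0.467^4 = 0.047563
The M+4 peak is largest (0.371740); scaling to 100 gives 21.7 : 76.1 : 100.0 : 58.4 : 12.8.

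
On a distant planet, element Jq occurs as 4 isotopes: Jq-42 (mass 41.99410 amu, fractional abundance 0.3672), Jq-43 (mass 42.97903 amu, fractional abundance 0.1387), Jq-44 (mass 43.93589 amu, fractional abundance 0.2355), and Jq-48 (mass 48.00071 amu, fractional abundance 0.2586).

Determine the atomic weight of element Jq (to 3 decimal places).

Weight each isotope mass by its fractional abundance: 0.3672 × 41.99410 + 0.1387 × 42.97903 + 0.2355 × 43.93589 + 0.2586 × 48.00071
= 15.420234 + 5.961191 + 10.346902 + 12.412984 = 44.141311 amu

44.141 amu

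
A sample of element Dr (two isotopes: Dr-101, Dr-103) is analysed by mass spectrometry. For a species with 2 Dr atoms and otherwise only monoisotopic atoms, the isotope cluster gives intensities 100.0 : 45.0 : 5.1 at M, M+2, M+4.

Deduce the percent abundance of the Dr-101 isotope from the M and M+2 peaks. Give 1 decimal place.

81.6%

Write p for the Dr-101 fraction. I(M+2)/I(M) = [C(2,1)·p^1·(1−p)] / p^2 = 2·(1−p)/p = 45.0/100.0 = 0.4500
(1−p)/p = 0.4500/2 = 0.2250  ⇒  p = 1/(1 + 0.2250) = 0.8163
Dr-101: 81.6%, Dr-103: 18.4%.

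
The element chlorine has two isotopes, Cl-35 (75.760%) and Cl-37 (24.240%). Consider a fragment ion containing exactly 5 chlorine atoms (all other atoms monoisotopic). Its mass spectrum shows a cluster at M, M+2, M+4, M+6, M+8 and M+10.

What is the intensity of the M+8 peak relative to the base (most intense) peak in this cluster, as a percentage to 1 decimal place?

3.3%

Term probabilities: M 0.2496, M+2 0.3993, M+4 0.2555, M+6 0.0817, M+8 0.0131, M+10 0.0008. Base peak = M+2.
P(M+2) = C(5,1) × 0.75760^4 × 0.24240^1 = 5 × 0.32942751 × 0.2424 = 0.399266 (base)
P(M+8) = C(5,4) × 0.75760^1 × 0.24240^4 = 5 × 0.7576 × 0.00345247 = 0.013078
Relative intensity = 0.013078 / 0.399266 × 100 = 3.3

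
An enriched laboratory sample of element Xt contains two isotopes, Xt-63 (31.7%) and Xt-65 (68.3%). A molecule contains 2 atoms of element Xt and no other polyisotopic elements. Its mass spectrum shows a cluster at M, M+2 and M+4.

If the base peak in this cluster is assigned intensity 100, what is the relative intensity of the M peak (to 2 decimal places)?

(0.317 + 0.683)^2 gives M 0.1005, M+2 0.4330, M+4 0.4665; the largest is M+4.
P(M+4) = C(2,2) × 0.317^0 × 0.683^2 = 1 × 1.0000 × 0.466489 = 0.466489 (base)
P(M) = C(2,0) × 0.317^2 × 0.683^0 = 1 × 0.100489 × 1.0000 = 0.100489
Relative intensity = 0.100489 / 0.466489 × 100 = 21.54

21.54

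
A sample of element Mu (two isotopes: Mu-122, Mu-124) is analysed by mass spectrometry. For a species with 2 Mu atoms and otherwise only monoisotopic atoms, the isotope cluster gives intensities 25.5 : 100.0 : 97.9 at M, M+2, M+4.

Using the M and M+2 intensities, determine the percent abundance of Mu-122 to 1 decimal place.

33.8%

Write p for the Mu-122 fraction. I(M+2)/I(M) = [C(2,1)·p^1·(1−p)] / p^2 = 2·(1−p)/p = 100.0/25.5 = 3.9216
(1−p)/p = 3.9216/2 = 1.9608  ⇒  p = 1/(1 + 1.9608) = 0.3377
Mu-122: 33.8%, Mu-124: 66.2%.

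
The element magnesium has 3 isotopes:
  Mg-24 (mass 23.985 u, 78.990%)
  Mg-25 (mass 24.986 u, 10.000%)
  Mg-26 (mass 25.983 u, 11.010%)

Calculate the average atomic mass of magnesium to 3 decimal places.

24.305 u

Weight each isotope mass by its fractional abundance: 0.78990 × 23.985 + 0.10000 × 24.986 + 0.11010 × 25.983
= 18.9458 + 2.4986 + 2.8607 = 24.3051 u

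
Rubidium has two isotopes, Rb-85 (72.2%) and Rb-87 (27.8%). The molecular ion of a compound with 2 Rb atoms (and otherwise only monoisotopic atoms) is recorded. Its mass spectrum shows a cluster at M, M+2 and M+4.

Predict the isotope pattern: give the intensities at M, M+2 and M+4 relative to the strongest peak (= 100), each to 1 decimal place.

The 2 Rb atoms are independent, so intensities follow the terms of (0.722 + 0.278)^2.
P(M) = 0.722^2 = 0.521284
P(M+2) = 2 × 0.722^1 × 0.278^1 = 0.401432
P(M+4) = 0.278^2 = 0.077284
The M peak is largest (0.521284); scaling to 100 gives 100.0 : 77.0 : 14.8.

100.0 : 77.0 : 14.8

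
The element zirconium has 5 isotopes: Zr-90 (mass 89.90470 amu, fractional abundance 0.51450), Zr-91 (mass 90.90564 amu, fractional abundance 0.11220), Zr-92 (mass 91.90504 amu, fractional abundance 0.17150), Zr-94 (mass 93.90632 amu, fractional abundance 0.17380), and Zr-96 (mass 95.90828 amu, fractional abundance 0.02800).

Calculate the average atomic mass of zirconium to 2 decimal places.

Weight each isotope mass by its fractional abundance: 0.51450 × 89.90470 + 0.11220 × 90.90564 + 0.17150 × 91.90504 + 0.17380 × 93.90632 + 0.02800 × 95.90828
= 46.255968 + 10.199613 + 15.761714 + 16.320918 + 2.685432 = 91.223645 amu

91.22 amu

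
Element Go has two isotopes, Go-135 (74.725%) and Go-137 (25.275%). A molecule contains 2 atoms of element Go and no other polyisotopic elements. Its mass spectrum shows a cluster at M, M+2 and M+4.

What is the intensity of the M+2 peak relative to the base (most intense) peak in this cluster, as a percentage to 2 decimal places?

67.65%

Binomial terms of (0.74725 + 0.25275)^2: M 0.5584, M+2 0.3777, M+4 0.0639 → M is the base peak.
P(M) = C(2,0) × 0.74725^2 × 0.25275^0 = 1 × 0.55838256 × 1.0000 = 0.558383 (base)
P(M+2) = C(2,1) × 0.74725^1 × 0.25275^1 = 2 × 0.74725 × 0.25275 = 0.377735
Relative intensity = 0.377735 / 0.558383 × 100 = 67.65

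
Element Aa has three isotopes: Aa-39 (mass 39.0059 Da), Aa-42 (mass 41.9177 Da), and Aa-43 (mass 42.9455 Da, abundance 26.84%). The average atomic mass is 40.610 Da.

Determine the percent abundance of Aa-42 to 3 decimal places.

18.776%

The remaining 73.16% is split between Aa-39 (fraction x) and Aa-42 (fraction 0.7316 − x).
Substituting: 39.0059x + 41.9177(0.7316 − x) = 29.0834278
(39.0059 − 41.9177)x = -1.58356152  ⇒  x = 0.54384, y = 0.18776
Aa-39: 54.384%, Aa-42: 18.776%.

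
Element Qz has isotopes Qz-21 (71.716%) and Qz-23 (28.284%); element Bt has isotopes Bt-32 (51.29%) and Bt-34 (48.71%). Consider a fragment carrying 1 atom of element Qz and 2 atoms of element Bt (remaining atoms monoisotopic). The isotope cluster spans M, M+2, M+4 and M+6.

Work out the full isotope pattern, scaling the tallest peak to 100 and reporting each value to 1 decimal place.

Element Qz pattern (n=1): 0.71716 : 0.28284
Element Bt pattern (n=2): 0.26306641 : 0.49966718 : 0.23726641
Convolve the two distributions (both contribute in 2-u steps):
  M: 0.71716×0.26306641 = 0.188661
  M+2: 0.71716×0.49966718 + 0.28284×0.26306641 = 0.432747
  M+4: 0.71716×0.23726641 + 0.28284×0.49966718 = 0.311484
  M+6: 0.28284×0.23726641 = 0.067108
Scale to base peak (0.432747) = 100: 43.6 : 100.0 : 72.0 : 15.5

43.6 : 100.0 : 72.0 : 15.5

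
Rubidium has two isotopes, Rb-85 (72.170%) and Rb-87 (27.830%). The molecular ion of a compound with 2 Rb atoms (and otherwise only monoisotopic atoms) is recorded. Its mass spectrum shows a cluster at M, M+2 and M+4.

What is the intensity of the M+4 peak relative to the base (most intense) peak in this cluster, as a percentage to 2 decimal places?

14.87%

(0.72170 + 0.27830)^2 gives M 0.5209, M+2 0.4017, M+4 0.0775; the largest is M.
P(M) = C(2,0) × 0.72170^2 × 0.27830^0 = 1 × 0.52085089 × 1.0000 = 0.520851 (base)
P(M+4) = C(2,2) × 0.72170^0 × 0.27830^2 = 1 × 1.0000 × 0.07745089 = 0.077451
Relative intensity = 0.077451 / 0.520851 × 100 = 14.87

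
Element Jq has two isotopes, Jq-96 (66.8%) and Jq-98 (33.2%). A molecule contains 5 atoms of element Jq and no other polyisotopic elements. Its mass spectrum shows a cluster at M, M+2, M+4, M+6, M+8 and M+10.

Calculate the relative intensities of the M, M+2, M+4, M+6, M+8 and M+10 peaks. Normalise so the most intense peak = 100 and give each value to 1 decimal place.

40.2 : 100.0 : 99.4 : 49.4 : 12.3 : 1.2

Expanding (0.668 + 0.332)^5:
P(M) = 0.668^5 = 0.133009
P(M+2) = 5 × 0.668^4 × 0.332^1 = 0.330532
P(M+4) = 10 × 0.668^3 × 0.332^2 = 0.328553
P(M+6) = 10 × 0.668^2 × 0.332^3 = 0.163293
P(M+8) = 5 × 0.668^1 × 0.332^4 = 0.040579
P(M+10) = 0.332^5 = 0.004034
The M+2 peak is largest (0.330532); scaling to 100 gives 40.2 : 100.0 : 99.4 : 49.4 : 12.3 : 1.2.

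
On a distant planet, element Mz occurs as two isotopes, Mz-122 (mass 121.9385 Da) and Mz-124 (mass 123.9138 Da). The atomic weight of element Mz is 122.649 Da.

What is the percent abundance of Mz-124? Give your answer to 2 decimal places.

Let x be the fractional abundance of Mz-122; then Mz-124 has abundance 1 − x.
121.9385·x + 123.9138·(1 − x) = 122.649
(121.9385 − 123.9138)·x = 122.649 − 123.9138
x = -1.2648 / -1.9753 = 0.64031 → 64.03% Mz-122, 35.97% Mz-124.

35.97%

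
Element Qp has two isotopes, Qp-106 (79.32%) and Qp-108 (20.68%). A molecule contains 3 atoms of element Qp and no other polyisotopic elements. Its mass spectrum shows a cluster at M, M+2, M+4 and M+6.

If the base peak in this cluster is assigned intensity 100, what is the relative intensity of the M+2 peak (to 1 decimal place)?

Binomial terms of (0.7932 + 0.2068)^3: M 0.4991, M+2 0.3903, M+4 0.1018, M+6 0.0088 → M is the base peak.
P(M) = C(3,0) × 0.7932^3 × 0.2068^0 = 1 × 0.49905466 × 1.0000 = 0.499055 (base)
P(M+2) = C(3,1) × 0.7932^2 × 0.2068^1 = 3 × 0.62916624 × 0.2068 = 0.390335
Relative intensity = 0.390335 / 0.499055 × 100 = 78.2

78.2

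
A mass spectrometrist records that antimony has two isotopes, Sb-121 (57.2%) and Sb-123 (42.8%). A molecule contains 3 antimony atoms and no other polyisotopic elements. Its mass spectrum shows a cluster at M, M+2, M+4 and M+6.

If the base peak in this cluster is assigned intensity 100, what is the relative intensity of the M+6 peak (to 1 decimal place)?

18.7

Binomial terms of (0.572 + 0.428)^3: M 0.1871, M+2 0.4201, M+4 0.3143, M+6 0.0784 → M+2 is the base peak.
P(M+2) = C(3,1) × 0.572^2 × 0.428^1 = 3 × 0.327184 × 0.4280 = 0.420104 (base)
P(M+6) = C(3,3) × 0.572^0 × 0.428^3 = 1 × 1.0000 × 0.07840275 = 0.078403
Relative intensity = 0.078403 / 0.420104 × 100 = 18.7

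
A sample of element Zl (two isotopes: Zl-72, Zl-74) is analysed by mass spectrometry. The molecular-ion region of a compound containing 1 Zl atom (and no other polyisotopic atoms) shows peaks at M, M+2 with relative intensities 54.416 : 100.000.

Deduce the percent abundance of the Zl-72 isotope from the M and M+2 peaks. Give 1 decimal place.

If p is the fraction of Zl that is Zl-72, then I(M+2)/I(M) = [C(1,1)·p^0·(1−p)] / p^1 = 1·(1−p)/p = 100.000/54.416 = 1.8377
(1−p)/p = 1.8377/1 = 1.8377  ⇒  p = 1/(1 + 1.8377) = 0.3524
Zl-72: 35.2%, Zl-74: 64.8%.

35.2%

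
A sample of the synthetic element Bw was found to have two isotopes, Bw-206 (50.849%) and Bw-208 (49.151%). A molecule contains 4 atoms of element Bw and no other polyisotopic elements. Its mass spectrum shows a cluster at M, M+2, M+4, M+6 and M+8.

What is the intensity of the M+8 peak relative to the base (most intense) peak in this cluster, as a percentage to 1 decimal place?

15.6%

(0.50849 + 0.49151)^4 gives M 0.0669, M+2 0.2585, M+4 0.3748, M+6 0.2415, M+8 0.0584; the largest is M+4.
P(M+4) = C(4,2) × 0.50849^2 × 0.49151^2 = 6 × 0.25856208 × 0.24158208 = 0.374784 (base)
P(M+8) = C(4,4) × 0.50849^0 × 0.49151^4 = 1 × 1.0000 × 0.0583619 = 0.058362
Relative intensity = 0.058362 / 0.374784 × 100 = 15.6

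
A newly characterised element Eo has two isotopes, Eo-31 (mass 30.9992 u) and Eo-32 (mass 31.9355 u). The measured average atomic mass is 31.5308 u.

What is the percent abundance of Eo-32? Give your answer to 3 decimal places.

56.777%

Let x be the fractional abundance of Eo-31; then Eo-32 has abundance 1 − x.
30.9992·x + 31.9355·(1 − x) = 31.5308
(30.9992 − 31.9355)·x = 31.5308 − 31.9355
x = -0.4047 / -0.9363 = 0.43223 → 43.223% Eo-31, 56.777% Eo-32.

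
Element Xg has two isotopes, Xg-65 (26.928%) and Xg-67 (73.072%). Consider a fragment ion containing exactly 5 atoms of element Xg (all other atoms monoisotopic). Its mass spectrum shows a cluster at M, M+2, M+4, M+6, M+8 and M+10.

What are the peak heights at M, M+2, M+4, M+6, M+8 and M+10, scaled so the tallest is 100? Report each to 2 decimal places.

0.37 : 5.00 : 27.16 : 73.70 : 100.00 : 54.27

Expanding (0.26928 + 0.73072)^5:
P(M) = 0.26928^5 = 0.001416
P(M+2) = 5 × 0.26928^4 × 0.73072^1 = 0.019210
P(M+4) = 10 × 0.26928^3 × 0.73072^2 = 0.104259
P(M+6) = 10 × 0.26928^2 × 0.73072^3 = 0.282918
P(M+8) = 5 × 0.26928^1 × 0.73072^4 = 0.383865
P(M+10) = 0.73072^5 = 0.208332
The M+8 peak is largest (0.383865); scaling to 100 gives 0.37 : 5.00 : 27.16 : 73.70 : 100.00 : 54.27.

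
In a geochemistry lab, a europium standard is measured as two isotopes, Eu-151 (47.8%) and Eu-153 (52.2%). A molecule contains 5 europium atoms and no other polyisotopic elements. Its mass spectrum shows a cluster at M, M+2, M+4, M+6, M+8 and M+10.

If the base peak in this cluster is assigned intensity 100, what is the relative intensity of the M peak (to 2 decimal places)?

(0.478 + 0.522)^5 gives M 0.0250, M+2 0.1363, M+4 0.2976, M+6 0.3250, M+8 0.1775, M+10 0.0388; the largest is M+6.
P(M+6) = C(5,3) × 0.478^2 × 0.522^3 = 10 × 0.228484 × 0.14223665 = 0.324988 (base)
P(M) = C(5,0) × 0.478^5 × 0.522^0 = 1 × 0.02495396 × 1.0000 = 0.024954
Relative intensity = 0.024954 / 0.324988 × 100 = 7.68

7.68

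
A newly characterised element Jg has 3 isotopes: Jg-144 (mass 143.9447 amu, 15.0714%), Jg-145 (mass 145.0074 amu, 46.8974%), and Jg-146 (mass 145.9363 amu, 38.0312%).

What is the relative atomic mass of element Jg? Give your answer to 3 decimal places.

145.201 amu

The abundance-weighted mean is 0.150714 × 143.9447 + 0.468974 × 145.0074 + 0.380312 × 145.9363
= 21.69448 + 68.00470 + 55.50133 = 145.20051 amu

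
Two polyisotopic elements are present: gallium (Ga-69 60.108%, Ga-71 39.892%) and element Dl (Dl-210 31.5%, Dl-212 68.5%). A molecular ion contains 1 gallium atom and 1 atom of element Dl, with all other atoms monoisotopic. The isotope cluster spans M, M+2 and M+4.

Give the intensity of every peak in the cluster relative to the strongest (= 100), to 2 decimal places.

Gallium pattern (n=1): 0.60108 : 0.39892
Element Dl pattern (n=1): 0.3150 : 0.6850
Convolve the two distributions (both contribute in 2-u steps):
  M: 0.60108×0.3150 = 0.189340
  M+2: 0.60108×0.6850 + 0.39892×0.3150 = 0.537400
  M+4: 0.39892×0.6850 = 0.273260
Scale to base peak (0.537400) = 100: 35.23 : 100.00 : 50.85

35.23 : 100.00 : 50.85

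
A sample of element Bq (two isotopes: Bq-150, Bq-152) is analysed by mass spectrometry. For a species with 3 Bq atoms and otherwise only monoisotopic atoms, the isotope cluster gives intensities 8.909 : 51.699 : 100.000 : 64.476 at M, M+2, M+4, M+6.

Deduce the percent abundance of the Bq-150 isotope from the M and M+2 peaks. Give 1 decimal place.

34.1%

Let p = fractional abundance of Bq-150. I(M+2)/I(M) = [C(3,1)·p^2·(1−p)] / p^3 = 3·(1−p)/p = 51.699/8.909 = 5.8030
(1−p)/p = 5.8030/3 = 1.9343  ⇒  p = 1/(1 + 1.9343) = 0.3408
Bq-150: 34.1%, Bq-152: 65.9%.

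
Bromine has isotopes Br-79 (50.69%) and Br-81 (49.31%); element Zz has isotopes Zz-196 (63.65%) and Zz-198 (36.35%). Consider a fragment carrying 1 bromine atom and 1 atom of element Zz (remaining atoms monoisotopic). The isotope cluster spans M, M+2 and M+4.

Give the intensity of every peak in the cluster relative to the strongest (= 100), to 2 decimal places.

64.77 : 100.00 : 35.98

Bromine pattern (n=1): 0.5069 : 0.4931
Element Zz pattern (n=1): 0.6365 : 0.3635
Convolve the two distributions (both contribute in 2-u steps):
  M: 0.5069×0.6365 = 0.322642
  M+2: 0.5069×0.3635 + 0.4931×0.6365 = 0.498116
  M+4: 0.4931×0.3635 = 0.179242
Scale to base peak (0.498116) = 100: 64.77 : 100.00 : 35.98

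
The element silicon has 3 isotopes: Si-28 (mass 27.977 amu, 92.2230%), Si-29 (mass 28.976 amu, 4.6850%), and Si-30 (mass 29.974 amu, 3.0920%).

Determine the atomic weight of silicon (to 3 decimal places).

Ar = Σ fᵢ·mᵢ = 0.922230 × 27.977 + 0.046850 × 28.976 + 0.030920 × 29.974
= 25.8012 + 1.3575 + 0.9268 = 28.0855 amu

28.086 amu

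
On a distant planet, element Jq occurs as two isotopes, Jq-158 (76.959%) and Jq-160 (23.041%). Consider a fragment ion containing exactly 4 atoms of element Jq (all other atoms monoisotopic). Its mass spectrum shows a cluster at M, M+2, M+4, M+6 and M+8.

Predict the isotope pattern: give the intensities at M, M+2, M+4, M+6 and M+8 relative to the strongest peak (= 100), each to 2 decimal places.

Each Jq atom is independently Jq-158 (p = 0.76959) or Jq-160 (q = 0.23041); the cluster is the binomial expansion (p + q)^4.
P(M) = 0.76959^4 = 0.350782
P(M+2) = 4 × 0.76959^3 × 0.23041^1 = 0.420087
P(M+4) = 6 × 0.76959^2 × 0.23041^2 = 0.188657
P(M+6) = 4 × 0.76959^1 × 0.23041^3 = 0.037655
P(M+8) = 0.23041^4 = 0.002818
The M+2 peak is largest (0.420087); scaling to 100 gives 83.50 : 100.00 : 44.91 : 8.96 : 0.67.

83.50 : 100.00 : 44.91 : 8.96 : 0.67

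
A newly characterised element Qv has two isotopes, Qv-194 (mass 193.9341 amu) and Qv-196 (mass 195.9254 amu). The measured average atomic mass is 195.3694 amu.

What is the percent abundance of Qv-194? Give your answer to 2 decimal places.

With x = fraction of Qv-194 (so Qv-196 is 1 − x):
193.9341·x + 195.9254·(1 − x) = 195.3694
(193.9341 − 195.9254)·x = 195.3694 − 195.9254
x = -0.5560 / -1.9913 = 0.27921 → 27.92% Qv-194, 72.08% Qv-196.

27.92%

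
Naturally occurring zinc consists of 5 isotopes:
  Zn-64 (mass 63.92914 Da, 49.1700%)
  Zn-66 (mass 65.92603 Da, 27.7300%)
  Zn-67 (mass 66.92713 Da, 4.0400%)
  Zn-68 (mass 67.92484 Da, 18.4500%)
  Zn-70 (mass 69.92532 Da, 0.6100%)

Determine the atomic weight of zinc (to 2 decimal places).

Weight each isotope mass by its fractional abundance: 0.491700 × 63.92914 + 0.277300 × 65.92603 + 0.040400 × 66.92713 + 0.184500 × 67.92484 + 0.006100 × 69.92532
= 31.433958 + 18.281288 + 2.703856 + 12.532133 + 0.426544 = 65.377779 Da

65.38 Da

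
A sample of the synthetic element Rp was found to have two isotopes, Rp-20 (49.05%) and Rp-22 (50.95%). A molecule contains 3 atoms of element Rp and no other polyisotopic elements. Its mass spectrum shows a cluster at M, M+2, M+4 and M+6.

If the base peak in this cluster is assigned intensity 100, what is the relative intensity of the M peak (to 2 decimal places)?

Binomial terms of (0.4905 + 0.5095)^3: M 0.1180, M+2 0.3677, M+4 0.3820, M+6 0.1323 → M+4 is the base peak.
P(M+4) = C(3,2) × 0.4905^1 × 0.5095^2 = 3 × 0.4905 × 0.25959025 = 0.381987 (base)
P(M) = C(3,0) × 0.4905^3 × 0.5095^0 = 1 × 0.11800952 × 1.0000 = 0.118010
Relative intensity = 0.118010 / 0.381987 × 100 = 30.89

30.89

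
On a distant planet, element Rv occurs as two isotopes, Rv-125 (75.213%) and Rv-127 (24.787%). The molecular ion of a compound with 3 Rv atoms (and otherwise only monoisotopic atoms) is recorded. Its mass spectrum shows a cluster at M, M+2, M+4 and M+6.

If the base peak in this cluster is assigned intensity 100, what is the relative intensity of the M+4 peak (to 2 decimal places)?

32.58

Term probabilities: M 0.4255, M+2 0.4207, M+4 0.1386, M+6 0.0152. Base peak = M.
P(M) = C(3,0) × 0.75213^3 × 0.24787^0 = 1 × 0.42547959 × 1.0000 = 0.425480 (base)
P(M+4) = C(3,2) × 0.75213^1 × 0.24787^2 = 3 × 0.75213 × 0.06143954 = 0.138632
Relative intensity = 0.138632 / 0.425480 × 100 = 32.58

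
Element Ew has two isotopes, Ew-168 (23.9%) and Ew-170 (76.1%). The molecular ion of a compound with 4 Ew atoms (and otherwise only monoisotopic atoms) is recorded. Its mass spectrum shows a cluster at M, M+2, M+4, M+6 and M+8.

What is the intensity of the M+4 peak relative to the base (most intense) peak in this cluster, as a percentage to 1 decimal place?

Term probabilities: M 0.0033, M+2 0.0416, M+4 0.1985, M+6 0.4213, M+8 0.3354. Base peak = M+6.
P(M+6) = C(4,3) × 0.239^1 × 0.761^3 = 4 × 0.2390 × 0.44071108 = 0.421320 (base)
P(M+4) = C(4,2) × 0.239^2 × 0.761^2 = 6 × 0.057121 × 0.579121 = 0.198480
Relative intensity = 0.198480 / 0.421320 × 100 = 47.1

47.1%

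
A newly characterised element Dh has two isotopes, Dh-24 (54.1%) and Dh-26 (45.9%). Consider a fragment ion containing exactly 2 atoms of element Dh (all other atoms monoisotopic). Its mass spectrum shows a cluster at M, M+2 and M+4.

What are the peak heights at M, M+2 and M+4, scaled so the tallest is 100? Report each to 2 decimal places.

58.93 : 100.00 : 42.42

Expanding (0.541 + 0.459)^2:
P(M) = 0.541^2 = 0.292681
P(M+2) = 2 × 0.541^1 × 0.459^1 = 0.496638
P(M+4) = 0.459^2 = 0.210681
The M+2 peak is largest (0.496638); scaling to 100 gives 58.93 : 100.00 : 42.42.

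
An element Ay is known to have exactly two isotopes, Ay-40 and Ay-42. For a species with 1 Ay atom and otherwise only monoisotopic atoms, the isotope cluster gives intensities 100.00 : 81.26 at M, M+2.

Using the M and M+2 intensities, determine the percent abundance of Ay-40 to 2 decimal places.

If p is the fraction of Ay that is Ay-40, then I(M+2)/I(M) = [C(1,1)·p^0·(1−p)] / p^1 = 1·(1−p)/p = 81.26/100.00 = 0.8126
(1−p)/p = 0.8126/1 = 0.8126  ⇒  p = 1/(1 + 0.8126) = 0.5517
Ay-40: 55.17%, Ay-42: 44.83%.

55.17%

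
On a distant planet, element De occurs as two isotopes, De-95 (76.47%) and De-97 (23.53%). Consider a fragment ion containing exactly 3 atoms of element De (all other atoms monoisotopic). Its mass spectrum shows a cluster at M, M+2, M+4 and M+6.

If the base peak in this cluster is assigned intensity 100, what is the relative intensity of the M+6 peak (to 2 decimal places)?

2.91

Term probabilities: M 0.4472, M+2 0.4128, M+4 0.1270, M+6 0.0130. Base peak = M.
P(M) = C(3,0) × 0.7647^3 × 0.2353^0 = 1 × 0.44717063 × 1.0000 = 0.447171 (base)
P(M+6) = C(3,3) × 0.7647^0 × 0.2353^3 = 1 × 1.0000 × 0.01302764 = 0.013028
Relative intensity = 0.013028 / 0.447171 × 100 = 2.91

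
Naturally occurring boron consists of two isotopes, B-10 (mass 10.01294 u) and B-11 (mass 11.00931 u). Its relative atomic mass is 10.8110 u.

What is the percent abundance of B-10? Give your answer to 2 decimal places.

With x = fraction of B-10 (so B-11 is 1 − x):
10.01294·x + 11.00931·(1 − x) = 10.8110
(10.01294 − 11.00931)·x = 10.8110 − 11.00931
x = -0.19831 / -0.99637 = 0.19903 → 19.90% B-10, 80.10% B-11.

19.90%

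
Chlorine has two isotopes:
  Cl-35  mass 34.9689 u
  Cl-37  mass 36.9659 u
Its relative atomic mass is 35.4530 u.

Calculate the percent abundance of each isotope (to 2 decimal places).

Let x be the fractional abundance of Cl-35; then Cl-37 has abundance 1 − x.
34.9689·x + 36.9659·(1 − x) = 35.4530
(34.9689 − 36.9659)·x = 35.4530 − 36.9659
x = -1.5129 / -1.9970 = 0.75759 → 75.76% Cl-35, 24.24% Cl-37.

Cl-35: 75.76%, Cl-37: 24.24%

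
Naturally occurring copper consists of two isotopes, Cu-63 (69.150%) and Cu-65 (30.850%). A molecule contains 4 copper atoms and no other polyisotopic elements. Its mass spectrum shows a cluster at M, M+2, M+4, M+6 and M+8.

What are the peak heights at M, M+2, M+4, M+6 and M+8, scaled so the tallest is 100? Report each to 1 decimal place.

56.0 : 100.0 : 66.9 : 19.9 : 2.2

Expanding (0.69150 + 0.30850)^4:
P(M) = 0.69150^4 = 0.228649
P(M+2) = 4 × 0.69150^3 × 0.30850^1 = 0.408030
P(M+4) = 6 × 0.69150^2 × 0.30850^2 = 0.273052
P(M+6) = 4 × 0.69150^1 × 0.30850^3 = 0.081212
P(M+8) = 0.30850^4 = 0.009058
The M+2 peak is largest (0.408030); scaling to 100 gives 56.0 : 100.0 : 66.9 : 19.9 : 2.2.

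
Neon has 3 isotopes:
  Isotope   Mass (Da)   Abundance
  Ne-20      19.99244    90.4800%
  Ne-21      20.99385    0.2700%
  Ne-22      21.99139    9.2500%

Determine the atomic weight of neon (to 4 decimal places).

Ar = Σ fᵢ·mᵢ = 0.904800 × 19.99244 + 0.002700 × 20.99385 + 0.092500 × 21.99139
= 18.089160 + 0.056683 + 2.034204 = 20.180047 Da

20.1800 Da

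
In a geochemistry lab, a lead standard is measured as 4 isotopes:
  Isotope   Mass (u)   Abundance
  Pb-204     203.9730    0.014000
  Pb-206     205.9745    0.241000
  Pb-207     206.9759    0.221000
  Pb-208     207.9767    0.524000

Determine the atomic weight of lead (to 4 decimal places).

207.2169 u

Average mass = Σ (abundance × isotope mass) = 0.014000 × 203.9730 + 0.241000 × 205.9745 + 0.221000 × 206.9759 + 0.524000 × 207.9767
= 2.85562 + 49.63985 + 45.74167 + 108.97979 = 207.21693 u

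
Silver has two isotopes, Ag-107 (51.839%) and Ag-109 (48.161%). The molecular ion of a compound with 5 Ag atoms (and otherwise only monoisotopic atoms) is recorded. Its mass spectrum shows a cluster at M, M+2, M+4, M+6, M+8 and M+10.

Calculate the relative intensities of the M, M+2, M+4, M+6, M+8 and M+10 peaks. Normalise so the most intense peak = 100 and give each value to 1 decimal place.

11.6 : 53.8 : 100.0 : 92.9 : 43.2 : 8.0

The 5 Ag atoms are independent, so intensities follow the terms of (0.51839 + 0.48161)^5.
P(M) = 0.51839^5 = 0.037435
P(M+2) = 5 × 0.51839^4 × 0.48161^1 = 0.173897
P(M+4) = 10 × 0.51839^3 × 0.48161^2 = 0.323118
P(M+6) = 10 × 0.51839^2 × 0.48161^3 = 0.300192
P(M+8) = 5 × 0.51839^1 × 0.48161^4 = 0.139447
P(M+10) = 0.48161^5 = 0.025911
The M+4 peak is largest (0.323118); scaling to 100 gives 11.6 : 53.8 : 100.0 : 92.9 : 43.2 : 8.0.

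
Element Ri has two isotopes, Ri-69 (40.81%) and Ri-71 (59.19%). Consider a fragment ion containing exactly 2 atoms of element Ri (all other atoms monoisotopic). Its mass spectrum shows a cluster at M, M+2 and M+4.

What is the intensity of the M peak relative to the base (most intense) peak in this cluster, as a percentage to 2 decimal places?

34.47%

Binomial terms of (0.4081 + 0.5919)^2: M 0.1665, M+2 0.4831, M+4 0.3503 → M+2 is the base peak.
P(M+2) = C(2,1) × 0.4081^1 × 0.5919^1 = 2 × 0.4081 × 0.5919 = 0.483109 (base)
P(M) = C(2,0) × 0.4081^2 × 0.5919^0 = 1 × 0.16654561 × 1.0000 = 0.166546
Relative intensity = 0.166546 / 0.483109 × 100 = 34.47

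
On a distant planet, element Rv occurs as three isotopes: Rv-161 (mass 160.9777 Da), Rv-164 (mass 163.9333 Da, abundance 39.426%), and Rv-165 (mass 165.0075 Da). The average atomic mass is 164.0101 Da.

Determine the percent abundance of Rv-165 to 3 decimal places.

46.333%

The remaining 60.574% is split between Rv-161 (fraction x) and Rv-165 (fraction 0.60574 − x).
Substituting: 160.9777x + 165.0075(0.60574 − x) = 99.377757142
(160.9777 − 165.0075)x = -0.573885908  ⇒  x = 0.14241, y = 0.46333
Rv-161: 14.241%, Rv-165: 46.333%.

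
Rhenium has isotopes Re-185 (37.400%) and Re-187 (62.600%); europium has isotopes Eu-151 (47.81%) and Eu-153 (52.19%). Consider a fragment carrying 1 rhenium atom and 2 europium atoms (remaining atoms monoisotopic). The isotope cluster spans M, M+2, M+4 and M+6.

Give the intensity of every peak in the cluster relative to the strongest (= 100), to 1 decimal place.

Rhenium pattern (n=1): 0.3740 : 0.6260
Europium pattern (n=2): 0.22857961 : 0.49904078 : 0.27237961
Convolve the two distributions (both contribute in 2-u steps):
  M: 0.3740×0.22857961 = 0.085489
  M+2: 0.3740×0.49904078 + 0.6260×0.22857961 = 0.329732
  M+4: 0.3740×0.27237961 + 0.6260×0.49904078 = 0.414270
  M+6: 0.6260×0.27237961 = 0.170510
Scale to base peak (0.414270) = 100: 20.6 : 79.6 : 100.0 : 41.2

20.6 : 79.6 : 100.0 : 41.2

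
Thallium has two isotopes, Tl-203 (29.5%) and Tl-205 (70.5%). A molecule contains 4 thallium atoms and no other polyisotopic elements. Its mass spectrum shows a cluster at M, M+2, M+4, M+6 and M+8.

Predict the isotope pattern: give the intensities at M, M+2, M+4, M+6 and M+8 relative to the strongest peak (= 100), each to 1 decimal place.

1.8 : 17.5 : 62.8 : 100.0 : 59.7

Expanding (0.295 + 0.705)^4:
P(M) = 0.295^4 = 0.007573
P(M+2) = 4 × 0.295^3 × 0.705^1 = 0.072396
P(M+4) = 6 × 0.295^2 × 0.705^2 = 0.259522
P(M+6) = 4 × 0.295^1 × 0.705^3 = 0.413475
P(M+8) = 0.705^4 = 0.247034
The M+6 peak is largest (0.413475); scaling to 100 gives 1.8 : 17.5 : 62.8 : 100.0 : 59.7.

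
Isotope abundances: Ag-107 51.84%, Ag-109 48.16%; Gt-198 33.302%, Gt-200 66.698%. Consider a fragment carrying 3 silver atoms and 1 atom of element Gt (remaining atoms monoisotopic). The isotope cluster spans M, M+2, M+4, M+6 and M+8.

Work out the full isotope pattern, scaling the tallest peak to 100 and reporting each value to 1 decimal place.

Silver pattern (n=3): 0.13931407 : 0.38827347 : 0.36071085 : 0.11170161
Element Gt pattern (n=1): 0.33302 : 0.66698
Convolve the two distributions (both contribute in 2-u steps):
  M: 0.13931407×0.33302 = 0.046394
  M+2: 0.13931407×0.66698 + 0.38827347×0.33302 = 0.222223
  M+4: 0.38827347×0.66698 + 0.36071085×0.33302 = 0.379095
  M+6: 0.36071085×0.66698 + 0.11170161×0.33302 = 0.277786
  M+8: 0.11170161×0.66698 = 0.074503
Scale to base peak (0.379095) = 100: 12.2 : 58.6 : 100.0 : 73.3 : 19.7

12.2 : 58.6 : 100.0 : 73.3 : 19.7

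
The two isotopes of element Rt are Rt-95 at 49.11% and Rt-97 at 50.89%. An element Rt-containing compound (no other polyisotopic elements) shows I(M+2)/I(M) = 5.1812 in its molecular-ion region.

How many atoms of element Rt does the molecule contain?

With n Rt atoms, P(M+2)/P(M) = C(n,1)·p^(n−1)q / p^n = n·q/p = n · 0.5089/0.4911.
n = 5.1812 × 0.4911/0.5089 = 5.00 ≈ 5

5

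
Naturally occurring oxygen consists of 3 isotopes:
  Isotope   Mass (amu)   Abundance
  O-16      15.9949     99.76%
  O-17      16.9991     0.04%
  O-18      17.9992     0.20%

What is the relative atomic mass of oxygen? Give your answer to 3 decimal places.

Weight each isotope mass by its fractional abundance: 0.9976 × 15.9949 + 0.0004 × 16.9991 + 0.0020 × 17.9992
= 15.95651 + 0.00680 + 0.03600 = 15.99931 amu

15.999 amu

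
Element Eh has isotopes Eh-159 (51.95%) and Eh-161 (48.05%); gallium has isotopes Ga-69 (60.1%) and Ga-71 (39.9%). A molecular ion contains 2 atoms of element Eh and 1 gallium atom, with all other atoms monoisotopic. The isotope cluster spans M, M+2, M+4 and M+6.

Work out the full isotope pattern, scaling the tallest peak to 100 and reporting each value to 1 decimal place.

39.8 : 100.0 : 82.9 : 22.6

Element Eh pattern (n=2): 0.26988025 : 0.4992395 : 0.23088025
Gallium pattern (n=1): 0.6010 : 0.3990
Convolve the two distributions (both contribute in 2-u steps):
  M: 0.26988025×0.6010 = 0.162198
  M+2: 0.26988025×0.3990 + 0.4992395×0.6010 = 0.407725
  M+4: 0.4992395×0.3990 + 0.23088025×0.6010 = 0.337956
  M+6: 0.23088025×0.3990 = 0.092121
Scale to base peak (0.407725) = 100: 39.8 : 100.0 : 82.9 : 22.6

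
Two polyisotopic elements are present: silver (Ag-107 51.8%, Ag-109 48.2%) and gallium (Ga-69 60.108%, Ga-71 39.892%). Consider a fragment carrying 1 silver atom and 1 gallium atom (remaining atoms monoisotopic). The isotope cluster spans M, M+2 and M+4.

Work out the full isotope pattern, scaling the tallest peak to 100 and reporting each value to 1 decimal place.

62.7 : 100.0 : 38.7

Silver pattern (n=1): 0.5180 : 0.4820
Gallium pattern (n=1): 0.60108 : 0.39892
Convolve the two distributions (both contribute in 2-u steps):
  M: 0.5180×0.60108 = 0.311359
  M+2: 0.5180×0.39892 + 0.4820×0.60108 = 0.496361
  M+4: 0.4820×0.39892 = 0.192279
Scale to base peak (0.496361) = 100: 62.7 : 100.0 : 38.7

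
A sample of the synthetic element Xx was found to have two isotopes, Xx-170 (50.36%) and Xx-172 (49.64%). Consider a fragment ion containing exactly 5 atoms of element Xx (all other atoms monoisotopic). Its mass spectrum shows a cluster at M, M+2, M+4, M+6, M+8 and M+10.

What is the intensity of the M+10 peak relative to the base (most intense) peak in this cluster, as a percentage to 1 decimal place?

9.6%

Binomial terms of (0.5036 + 0.4964)^5: M 0.0324, M+2 0.1596, M+4 0.3147, M+6 0.3102, M+8 0.1529, M+10 0.0301 → M+4 is the base peak.
P(M+4) = C(5,2) × 0.5036^3 × 0.4964^2 = 10 × 0.12771949 × 0.24641296 = 0.314717 (base)
P(M+10) = C(5,5) × 0.5036^0 × 0.4964^5 = 1 × 1.0000 × 0.03014108 = 0.030141
Relative intensity = 0.030141 / 0.314717 × 100 = 9.6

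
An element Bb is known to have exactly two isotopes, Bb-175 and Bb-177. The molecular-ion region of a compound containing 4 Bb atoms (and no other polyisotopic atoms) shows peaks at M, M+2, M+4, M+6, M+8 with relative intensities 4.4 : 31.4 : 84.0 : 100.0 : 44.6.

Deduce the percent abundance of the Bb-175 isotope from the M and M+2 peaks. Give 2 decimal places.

Write p for the Bb-175 fraction. I(M+2)/I(M) = [C(4,1)·p^3·(1−p)] / p^4 = 4·(1−p)/p = 31.4/4.4 = 7.1364
(1−p)/p = 7.1364/4 = 1.7841  ⇒  p = 1/(1 + 1.7841) = 0.3592
Bb-175: 35.92%, Bb-177: 64.08%.

35.92%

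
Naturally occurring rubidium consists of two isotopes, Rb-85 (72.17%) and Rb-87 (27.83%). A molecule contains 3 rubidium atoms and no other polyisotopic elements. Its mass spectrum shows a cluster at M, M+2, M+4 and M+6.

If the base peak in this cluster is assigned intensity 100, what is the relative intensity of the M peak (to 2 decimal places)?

86.44

Binomial terms of (0.7217 + 0.2783)^3: M 0.3759, M+2 0.4349, M+4 0.1677, M+6 0.0216 → M+2 is the base peak.
P(M+2) = C(3,1) × 0.7217^2 × 0.2783^1 = 3 × 0.52085089 × 0.2783 = 0.434858 (base)
P(M) = C(3,0) × 0.7217^3 × 0.2783^0 = 1 × 0.37589809 × 1.0000 = 0.375898
Relative intensity = 0.375898 / 0.434858 × 100 = 86.44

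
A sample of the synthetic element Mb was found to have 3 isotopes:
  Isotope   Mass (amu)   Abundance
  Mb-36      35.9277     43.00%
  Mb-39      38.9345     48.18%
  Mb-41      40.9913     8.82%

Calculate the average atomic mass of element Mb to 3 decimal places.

The abundance-weighted mean is 0.4300 × 35.9277 + 0.4818 × 38.9345 + 0.0882 × 40.9913
= 15.44891 + 18.75864 + 3.61543 = 37.82298 amu

37.823 amu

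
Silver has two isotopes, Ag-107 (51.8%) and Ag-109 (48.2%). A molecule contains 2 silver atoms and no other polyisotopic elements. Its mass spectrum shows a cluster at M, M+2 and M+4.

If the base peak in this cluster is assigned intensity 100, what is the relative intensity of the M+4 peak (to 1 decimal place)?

Term probabilities: M 0.2683, M+2 0.4994, M+4 0.2323. Base peak = M+2.
P(M+2) = C(2,1) × 0.518^1 × 0.482^1 = 2 × 0.5180 × 0.4820 = 0.499352 (base)
P(M+4) = C(2,2) × 0.518^0 × 0.482^2 = 1 × 1.0000 × 0.232324 = 0.232324
Relative intensity = 0.232324 / 0.499352 × 100 = 46.5

46.5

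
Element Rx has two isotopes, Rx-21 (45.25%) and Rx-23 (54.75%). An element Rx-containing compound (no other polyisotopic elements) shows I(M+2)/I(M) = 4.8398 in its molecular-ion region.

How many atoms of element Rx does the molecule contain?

4

For n independent Rx atoms, I(M+2)/I(M) = n · (abundance Rx-23) / (abundance Rx-21) = n · 0.5475/0.4525.
n = 4.8398 × 0.4525/0.5475 = 4.00 ≈ 4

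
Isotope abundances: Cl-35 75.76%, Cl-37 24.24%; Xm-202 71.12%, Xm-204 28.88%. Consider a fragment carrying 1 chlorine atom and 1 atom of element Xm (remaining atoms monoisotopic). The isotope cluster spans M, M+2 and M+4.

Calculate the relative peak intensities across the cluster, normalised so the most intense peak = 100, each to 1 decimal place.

Chlorine pattern (n=1): 0.7576 : 0.2424
Element Xm pattern (n=1): 0.7112 : 0.2888
Convolve the two distributions (both contribute in 2-u steps):
  M: 0.7576×0.7112 = 0.538805
  M+2: 0.7576×0.2888 + 0.2424×0.7112 = 0.391190
  M+4: 0.2424×0.2888 = 0.070005
Scale to base peak (0.538805) = 100: 100.0 : 72.6 : 13.0

100.0 : 72.6 : 13.0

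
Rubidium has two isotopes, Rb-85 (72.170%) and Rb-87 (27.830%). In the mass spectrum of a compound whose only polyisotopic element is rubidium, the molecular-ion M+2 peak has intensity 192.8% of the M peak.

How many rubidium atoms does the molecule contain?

With n Rb atoms, P(M+2)/P(M) = C(n,1)·p^(n−1)q / p^n = n·q/p = n · 0.27830/0.72170.
n = 1.928 × 0.72170/0.27830 = 5.00 ≈ 5

5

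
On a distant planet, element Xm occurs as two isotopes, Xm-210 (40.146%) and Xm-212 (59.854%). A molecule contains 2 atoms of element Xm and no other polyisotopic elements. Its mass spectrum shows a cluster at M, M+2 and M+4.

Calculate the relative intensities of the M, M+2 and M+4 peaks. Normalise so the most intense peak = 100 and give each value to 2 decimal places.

33.54 : 100.00 : 74.55

Expanding (0.40146 + 0.59854)^2:
P(M) = 0.40146^2 = 0.161170
P(M+2) = 2 × 0.40146^1 × 0.59854^1 = 0.480580
P(M+4) = 0.59854^2 = 0.358250
The M+2 peak is largest (0.480580); scaling to 100 gives 33.54 : 100.00 : 74.55.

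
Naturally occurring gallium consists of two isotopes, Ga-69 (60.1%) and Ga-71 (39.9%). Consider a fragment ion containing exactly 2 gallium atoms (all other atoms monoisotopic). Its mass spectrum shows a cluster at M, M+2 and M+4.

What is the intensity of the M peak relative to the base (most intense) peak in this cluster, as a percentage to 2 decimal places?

75.31%

Binomial terms of (0.601 + 0.399)^2: M 0.3612, M+2 0.4796, M+4 0.1592 → M+2 is the base peak.
P(M+2) = C(2,1) × 0.601^1 × 0.399^1 = 2 × 0.6010 × 0.3990 = 0.479598 (base)
P(M) = C(2,0) × 0.601^2 × 0.399^0 = 1 × 0.361201 × 1.0000 = 0.361201
Relative intensity = 0.361201 / 0.479598 × 100 = 75.31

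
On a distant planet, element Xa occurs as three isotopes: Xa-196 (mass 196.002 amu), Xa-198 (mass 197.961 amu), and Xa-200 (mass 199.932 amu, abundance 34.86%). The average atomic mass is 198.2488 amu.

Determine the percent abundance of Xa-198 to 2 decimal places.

44.76%

Let x and y be the fractions of Xa-196 and Xa-198. Then x + y = 1 − 0.3486 = 0.6514 and 196.002x + 197.961y = 198.2488 − 0.3486×199.932 = 128.5525048.
Substituting: 196.002x + 197.961(0.6514 − x) = 128.5525048
(196.002 − 197.961)x = -0.3992906  ⇒  x = 0.20382, y = 0.44758
Xa-196: 20.38%, Xa-198: 44.76%.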